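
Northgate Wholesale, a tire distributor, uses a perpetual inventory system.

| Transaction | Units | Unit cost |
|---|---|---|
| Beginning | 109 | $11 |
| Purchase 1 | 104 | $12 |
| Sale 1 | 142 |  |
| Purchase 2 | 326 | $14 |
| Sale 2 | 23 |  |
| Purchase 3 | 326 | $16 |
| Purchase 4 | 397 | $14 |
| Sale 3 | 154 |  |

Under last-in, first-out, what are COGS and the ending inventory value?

COGS = $4,144; ending inventory = $13,641

Sale 1 (142) [LIFO — newest first]: 104 @ $12 + 38 @ $11 = $1,666
Sale 2 (23) [LIFO — newest first]: 23 @ $14 = $322
Sale 3 (154) [LIFO — newest first]: 154 @ $14 = $2,156
Total COGS = $1,666 + $322 + $2,156 = $4,144
Ending inventory: 71 @ $11 + 303 @ $14 + 326 @ $16 + 243 @ $14 = $13,641
Check: goods available $17,785 = COGS $4,144 + ending $13,641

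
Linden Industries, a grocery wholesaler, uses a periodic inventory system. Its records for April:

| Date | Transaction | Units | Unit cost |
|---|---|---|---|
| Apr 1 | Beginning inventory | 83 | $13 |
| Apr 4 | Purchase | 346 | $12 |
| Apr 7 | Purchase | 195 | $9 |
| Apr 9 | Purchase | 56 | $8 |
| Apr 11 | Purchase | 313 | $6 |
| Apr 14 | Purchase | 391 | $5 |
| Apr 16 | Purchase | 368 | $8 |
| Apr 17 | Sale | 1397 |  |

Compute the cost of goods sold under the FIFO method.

COGS = $11,371

Apr 17, 1397 sold [FIFO — oldest first]: 83 @ $13 + 346 @ $12 + 195 @ $9 + 56 @ $8 + 313 @ $6 + 391 @ $5 + 13 @ $8 = $11,371
Ending inventory: 355 @ $8 = $2,840
Check: goods available $14,211 = COGS $11,371 + ending $2,840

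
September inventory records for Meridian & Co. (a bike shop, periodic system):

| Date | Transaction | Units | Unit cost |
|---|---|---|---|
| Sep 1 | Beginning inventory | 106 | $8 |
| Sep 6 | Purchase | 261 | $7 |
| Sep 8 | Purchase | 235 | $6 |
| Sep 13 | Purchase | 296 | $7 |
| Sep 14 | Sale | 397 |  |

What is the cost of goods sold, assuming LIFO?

Sep 14, 397 sold [LIFO — newest first]: 296 @ $7 + 101 @ $6 = $2,678
Ending inventory: 106 @ $8 + 261 @ $7 + 134 @ $6 = $3,479
Check: goods available $6,157 = COGS $2,678 + ending $3,479

COGS = $2,678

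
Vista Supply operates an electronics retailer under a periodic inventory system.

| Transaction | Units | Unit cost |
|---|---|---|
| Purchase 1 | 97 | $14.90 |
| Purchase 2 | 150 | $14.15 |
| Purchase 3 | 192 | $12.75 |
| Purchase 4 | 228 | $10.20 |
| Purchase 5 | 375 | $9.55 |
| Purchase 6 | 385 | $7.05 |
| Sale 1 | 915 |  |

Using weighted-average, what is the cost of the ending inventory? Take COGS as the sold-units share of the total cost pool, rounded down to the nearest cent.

Ending inventory = $5,251.65

Sale 1, sell 915: 915/1427 × $14,636.90 → $9,385.25
Ending inventory (cost pool remaining) = $5,251.65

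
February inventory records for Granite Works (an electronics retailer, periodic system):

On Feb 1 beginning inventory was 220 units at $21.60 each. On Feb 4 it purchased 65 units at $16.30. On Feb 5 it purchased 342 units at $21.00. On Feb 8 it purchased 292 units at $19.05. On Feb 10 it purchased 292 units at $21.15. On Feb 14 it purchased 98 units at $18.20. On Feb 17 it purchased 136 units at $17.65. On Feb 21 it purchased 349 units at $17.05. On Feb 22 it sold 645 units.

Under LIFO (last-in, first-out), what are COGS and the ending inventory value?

COGS = $11,445.75; ending inventory = $23,420.60

Feb 22, 645 sold [LIFO — newest first]: 349 @ $17.05 + 136 @ $17.65 + 98 @ $18.20 + 62 @ $21.15 = $11,445.75
Ending inventory: 220 @ $21.60 + 65 @ $16.30 + 342 @ $21.00 + 292 @ $19.05 + 230 @ $21.15 = $23,420.60
Check: goods available $34,866.35 = COGS $11,445.75 + ending $23,420.60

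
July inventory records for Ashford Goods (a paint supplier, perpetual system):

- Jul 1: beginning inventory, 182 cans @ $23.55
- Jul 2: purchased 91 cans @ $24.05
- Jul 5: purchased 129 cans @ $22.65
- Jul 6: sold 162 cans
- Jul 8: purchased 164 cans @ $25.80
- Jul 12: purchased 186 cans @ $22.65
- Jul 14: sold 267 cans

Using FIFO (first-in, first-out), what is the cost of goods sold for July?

COGS = $10,093.10

Jul 6, 162 sold [FIFO — oldest first]: 162 @ $23.55 = $3,815.10
Jul 14, 267 sold [FIFO — oldest first]: 20 @ $23.55 + 91 @ $24.05 + 129 @ $22.65 + 27 @ $25.80 = $6,278.00
Total COGS = $3,815.10 + $6,278.00 = $10,093.10
Ending inventory: 137 @ $25.80 + 186 @ $22.65 = $7,747.50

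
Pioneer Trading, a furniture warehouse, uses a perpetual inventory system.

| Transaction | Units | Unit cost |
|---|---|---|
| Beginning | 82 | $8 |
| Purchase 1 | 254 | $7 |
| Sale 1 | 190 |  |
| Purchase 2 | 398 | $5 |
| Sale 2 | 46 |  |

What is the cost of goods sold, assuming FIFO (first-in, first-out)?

Sale 1 (190) [FIFO — oldest first]: 82 @ $8 + 108 @ $7 = $1,412
Sale 2 (46) [FIFO — oldest first]: 46 @ $7 = $322
Total COGS = $1,412 + $322 = $1,734
Ending inventory: 100 @ $7 + 398 @ $5 = $2,690

COGS = $1,734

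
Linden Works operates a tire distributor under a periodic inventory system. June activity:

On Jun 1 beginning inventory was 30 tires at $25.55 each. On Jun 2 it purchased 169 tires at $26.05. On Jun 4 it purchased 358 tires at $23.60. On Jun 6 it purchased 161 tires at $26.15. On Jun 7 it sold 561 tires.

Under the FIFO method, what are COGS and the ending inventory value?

Jun 7, 561 sold [FIFO — oldest first]: 30 @ $25.55 + 169 @ $26.05 + 358 @ $23.60 + 4 @ $26.15 = $13,722.35
Ending inventory: 157 @ $26.15 = $4,105.55

COGS = $13,722.35; ending inventory = $4,105.55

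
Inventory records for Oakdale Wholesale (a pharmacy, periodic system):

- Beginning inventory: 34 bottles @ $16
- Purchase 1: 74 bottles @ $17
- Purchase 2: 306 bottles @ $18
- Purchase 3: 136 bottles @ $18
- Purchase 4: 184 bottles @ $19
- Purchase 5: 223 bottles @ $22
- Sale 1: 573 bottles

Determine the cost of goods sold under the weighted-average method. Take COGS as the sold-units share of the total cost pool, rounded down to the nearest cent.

Sale 1, sell 573: 573/957 × $18,160.00 → $10,873.22
Ending inventory (cost pool remaining) = $7,286.78
Check: goods available $18,160.00 = COGS $10,873.22 + ending $7,286.78

COGS = $10,873.22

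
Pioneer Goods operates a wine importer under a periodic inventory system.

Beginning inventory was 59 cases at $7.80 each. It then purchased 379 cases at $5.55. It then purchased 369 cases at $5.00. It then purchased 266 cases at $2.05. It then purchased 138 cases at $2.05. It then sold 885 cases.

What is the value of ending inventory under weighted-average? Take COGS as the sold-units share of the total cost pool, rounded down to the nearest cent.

Sale 1, sell 885: 885/1211 × $5,236.85 → $3,827.09
Ending inventory (cost pool remaining) = $1,409.76

Ending inventory = $1,409.76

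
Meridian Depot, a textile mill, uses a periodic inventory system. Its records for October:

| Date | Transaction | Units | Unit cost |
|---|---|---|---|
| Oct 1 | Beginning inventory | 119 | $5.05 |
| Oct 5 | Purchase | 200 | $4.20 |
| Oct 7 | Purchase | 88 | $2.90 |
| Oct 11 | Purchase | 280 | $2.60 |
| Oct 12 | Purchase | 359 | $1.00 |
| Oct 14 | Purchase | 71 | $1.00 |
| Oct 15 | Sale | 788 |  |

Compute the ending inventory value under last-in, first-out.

Ending inventory = $1,469.95

Oct 15, 788 sold [LIFO — newest first]: 71 @ $1.00 + 359 @ $1.00 + 280 @ $2.60 + 78 @ $2.90 = $1,384.20
Ending inventory: 119 @ $5.05 + 200 @ $4.20 + 10 @ $2.90 = $1,469.95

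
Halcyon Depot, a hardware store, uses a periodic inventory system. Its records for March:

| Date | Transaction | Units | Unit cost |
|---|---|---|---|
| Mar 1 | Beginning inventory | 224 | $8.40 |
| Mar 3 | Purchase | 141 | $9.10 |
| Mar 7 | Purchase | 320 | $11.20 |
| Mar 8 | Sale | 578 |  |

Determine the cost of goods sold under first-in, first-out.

Mar 8, 578 sold [FIFO — oldest first]: 224 @ $8.40 + 141 @ $9.10 + 213 @ $11.20 = $5,550.30
Ending inventory: 107 @ $11.20 = $1,198.40
Check: goods available $6,748.70 = COGS $5,550.30 + ending $1,198.40

COGS = $5,550.30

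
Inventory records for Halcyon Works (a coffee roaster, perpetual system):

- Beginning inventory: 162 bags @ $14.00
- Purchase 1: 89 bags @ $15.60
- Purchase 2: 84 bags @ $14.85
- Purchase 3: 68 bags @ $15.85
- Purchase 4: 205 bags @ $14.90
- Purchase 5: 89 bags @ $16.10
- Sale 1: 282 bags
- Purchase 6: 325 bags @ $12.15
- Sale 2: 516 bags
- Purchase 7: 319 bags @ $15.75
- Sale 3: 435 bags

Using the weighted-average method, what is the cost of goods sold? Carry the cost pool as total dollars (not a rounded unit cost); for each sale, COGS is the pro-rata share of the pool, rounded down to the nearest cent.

COGS = $17,829.67

After Beginning: 162 on hand, pool $2,268.00 (≈ $14.0000 each)
After Purchase 1: 251 on hand, pool $3,656.40 (≈ $14.5673 each)
After Purchase 2: 335 on hand, pool $4,903.80 (≈ $14.6382 each)
After Purchase 3: 403 on hand, pool $5,981.60 (≈ $14.8427 each)
After Purchase 4: 608 on hand, pool $9,036.10 (≈ $14.8620 each)
After Purchase 5: 697 on hand, pool $10,469.00 (≈ $15.0201 each)
Sale 1, sell 282: 282/697 × $10,469.00 → $4,235.66
After Purchase 6: 740 on hand, pool $10,182.09 (≈ $13.7596 each)
Sale 2, sell 516: 516/740 × $10,182.09 → $7,099.94
After Purchase 7: 543 on hand, pool $8,106.40 (≈ $14.9289 each)
Sale 3, sell 435: 435/543 × $8,106.40 → $6,494.07
Total COGS = $4,235.66 + $7,099.94 + $6,494.07 = $17,829.67
Ending inventory (cost pool remaining) = $1,612.33
Check: goods available $19,442.00 = COGS $17,829.67 + ending $1,612.33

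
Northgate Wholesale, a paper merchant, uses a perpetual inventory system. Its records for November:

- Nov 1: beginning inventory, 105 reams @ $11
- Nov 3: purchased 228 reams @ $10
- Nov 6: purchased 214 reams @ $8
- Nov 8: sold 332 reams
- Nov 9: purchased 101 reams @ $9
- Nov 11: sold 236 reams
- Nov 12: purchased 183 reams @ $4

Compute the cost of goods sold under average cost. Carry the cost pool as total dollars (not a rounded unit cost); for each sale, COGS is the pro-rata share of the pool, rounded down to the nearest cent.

After Nov 1: 105 on hand, pool $1,155.00 (≈ $11.0000 each)
After Nov 3: 333 on hand, pool $3,435.00 (≈ $10.3153 each)
After Nov 6: 547 on hand, pool $5,147.00 (≈ $9.4095 each)
Nov 8, sell 332: 332/547 × $5,147.00 → $3,123.95
After Nov 9: 316 on hand, pool $2,932.05 (≈ $9.2786 each)
Nov 11, sell 236: 236/316 × $2,932.05 → $2,189.75
After Nov 12: 263 on hand, pool $1,474.30 (≈ $5.6057 each)
Total COGS = $3,123.95 + $2,189.75 = $5,313.70
Ending inventory (cost pool remaining) = $1,474.30
Check: goods available $6,788.00 = COGS $5,313.70 + ending $1,474.30

COGS = $5,313.70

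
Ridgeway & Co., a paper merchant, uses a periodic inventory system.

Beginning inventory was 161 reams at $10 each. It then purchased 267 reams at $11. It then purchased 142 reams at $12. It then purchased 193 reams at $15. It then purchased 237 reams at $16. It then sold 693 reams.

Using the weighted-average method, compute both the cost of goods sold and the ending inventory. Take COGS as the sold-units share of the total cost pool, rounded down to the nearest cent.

Sale 1, sell 693: 693/1000 × $12,938.00 → $8,966.03
Ending inventory (cost pool remaining) = $3,971.97

COGS = $8,966.03; ending inventory = $3,971.97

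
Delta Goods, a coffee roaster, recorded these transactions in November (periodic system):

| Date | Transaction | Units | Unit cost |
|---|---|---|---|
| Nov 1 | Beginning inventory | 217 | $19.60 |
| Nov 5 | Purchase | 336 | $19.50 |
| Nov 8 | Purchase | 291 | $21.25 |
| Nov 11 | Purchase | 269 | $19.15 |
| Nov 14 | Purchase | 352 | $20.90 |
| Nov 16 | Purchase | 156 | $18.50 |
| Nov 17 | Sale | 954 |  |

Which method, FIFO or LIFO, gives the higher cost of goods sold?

LIFO

FIFO COGS: 217 @ $19.60 + 336 @ $19.50 + 291 @ $21.25 + 110 @ $19.15 = $19,095.45
LIFO COGS: 156 @ $18.50 + 352 @ $20.90 + 269 @ $19.15 + 177 @ $21.25 = $19,155.40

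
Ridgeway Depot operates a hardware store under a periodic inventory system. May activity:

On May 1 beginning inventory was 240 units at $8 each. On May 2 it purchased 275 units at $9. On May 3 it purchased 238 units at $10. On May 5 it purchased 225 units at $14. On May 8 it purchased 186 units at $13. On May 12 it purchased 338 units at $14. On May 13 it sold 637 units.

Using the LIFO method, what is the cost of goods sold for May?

May 13, 637 sold [LIFO — newest first]: 338 @ $14 + 186 @ $13 + 113 @ $14 = $8,732
Ending inventory: 240 @ $8 + 275 @ $9 + 238 @ $10 + 112 @ $14 = $8,343

COGS = $8,732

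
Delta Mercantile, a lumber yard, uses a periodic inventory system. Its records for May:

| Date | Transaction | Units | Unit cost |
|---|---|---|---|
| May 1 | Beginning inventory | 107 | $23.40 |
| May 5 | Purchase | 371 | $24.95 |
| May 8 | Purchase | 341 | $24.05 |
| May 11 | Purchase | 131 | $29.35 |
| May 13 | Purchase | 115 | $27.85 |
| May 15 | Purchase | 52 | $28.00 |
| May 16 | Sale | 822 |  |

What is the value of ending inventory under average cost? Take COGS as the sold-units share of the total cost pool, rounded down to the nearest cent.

May 16, sell 822: 822/1117 × $28,464.90 → $20,947.31
Ending inventory (cost pool remaining) = $7,517.59
Check: goods available $28,464.90 = COGS $20,947.31 + ending $7,517.59

Ending inventory = $7,517.59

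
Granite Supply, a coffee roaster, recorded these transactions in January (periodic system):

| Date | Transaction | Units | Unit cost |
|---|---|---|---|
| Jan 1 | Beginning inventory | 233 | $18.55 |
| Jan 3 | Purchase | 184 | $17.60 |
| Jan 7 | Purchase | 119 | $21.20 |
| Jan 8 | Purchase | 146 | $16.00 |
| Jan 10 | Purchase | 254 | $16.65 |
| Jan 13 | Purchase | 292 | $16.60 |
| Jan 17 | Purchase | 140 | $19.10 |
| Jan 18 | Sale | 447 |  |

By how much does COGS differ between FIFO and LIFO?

FIFO COGS: 233 @ $18.55 + 184 @ $17.60 + 30 @ $21.20 = $8,196.55
LIFO COGS: 140 @ $19.10 + 292 @ $16.60 + 15 @ $16.65 = $7,770.95
Difference = |$8,196.55 − $7,770.95| = $425.60

$425.60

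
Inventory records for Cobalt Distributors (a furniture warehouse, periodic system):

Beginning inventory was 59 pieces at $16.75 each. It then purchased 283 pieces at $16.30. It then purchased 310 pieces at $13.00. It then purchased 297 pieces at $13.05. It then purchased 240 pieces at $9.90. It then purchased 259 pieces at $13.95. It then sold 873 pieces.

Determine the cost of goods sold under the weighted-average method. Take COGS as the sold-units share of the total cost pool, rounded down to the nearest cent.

COGS = $11,754.17

Sale 1, sell 873: 873/1448 × $19,496.05 → $11,754.17
Ending inventory (cost pool remaining) = $7,741.88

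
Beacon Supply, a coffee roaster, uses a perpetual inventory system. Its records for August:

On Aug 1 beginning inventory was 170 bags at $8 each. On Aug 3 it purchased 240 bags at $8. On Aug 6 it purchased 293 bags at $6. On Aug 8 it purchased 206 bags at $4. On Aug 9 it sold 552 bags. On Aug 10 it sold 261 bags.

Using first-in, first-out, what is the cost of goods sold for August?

COGS = $5,478

Aug 9, 552 sold [FIFO — oldest first]: 170 @ $8 + 240 @ $8 + 142 @ $6 = $4,132
Aug 10, 261 sold [FIFO — oldest first]: 151 @ $6 + 110 @ $4 = $1,346
Total COGS = $4,132 + $1,346 = $5,478
Ending inventory: 96 @ $4 = $384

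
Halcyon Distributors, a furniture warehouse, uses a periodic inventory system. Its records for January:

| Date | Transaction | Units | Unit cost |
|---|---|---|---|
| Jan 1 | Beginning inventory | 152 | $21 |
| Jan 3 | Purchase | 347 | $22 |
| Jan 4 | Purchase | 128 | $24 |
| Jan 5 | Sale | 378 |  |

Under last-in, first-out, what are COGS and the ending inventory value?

Jan 5, 378 sold [LIFO — newest first]: 128 @ $24 + 250 @ $22 = $8,572
Ending inventory: 152 @ $21 + 97 @ $22 = $5,326

COGS = $8,572; ending inventory = $5,326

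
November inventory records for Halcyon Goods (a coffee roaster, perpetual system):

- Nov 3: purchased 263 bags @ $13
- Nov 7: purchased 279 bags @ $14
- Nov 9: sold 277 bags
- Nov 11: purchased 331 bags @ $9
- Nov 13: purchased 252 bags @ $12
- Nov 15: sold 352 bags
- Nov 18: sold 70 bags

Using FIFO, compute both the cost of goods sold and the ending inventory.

COGS = $8,738; ending inventory = $4,590

Nov 9, 277 sold [FIFO — oldest first]: 263 @ $13 + 14 @ $14 = $3,615
Nov 15, 352 sold [FIFO — oldest first]: 265 @ $14 + 87 @ $9 = $4,493
Nov 18, 70 sold [FIFO — oldest first]: 70 @ $9 = $630
Total COGS = $3,615 + $4,493 + $630 = $8,738
Ending inventory: 174 @ $9 + 252 @ $12 = $4,590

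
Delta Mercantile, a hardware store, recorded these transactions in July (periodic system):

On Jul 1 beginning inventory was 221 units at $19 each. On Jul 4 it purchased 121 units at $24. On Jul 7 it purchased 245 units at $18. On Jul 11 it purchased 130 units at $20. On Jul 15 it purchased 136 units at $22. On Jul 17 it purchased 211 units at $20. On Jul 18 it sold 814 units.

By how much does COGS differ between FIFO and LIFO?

$183

FIFO COGS: 221 @ $19 + 121 @ $24 + 245 @ $18 + 130 @ $20 + 97 @ $22 = $16,247
LIFO COGS: 211 @ $20 + 136 @ $22 + 130 @ $20 + 245 @ $18 + 92 @ $24 = $16,430
Difference = |$16,247 − $16,430| = $183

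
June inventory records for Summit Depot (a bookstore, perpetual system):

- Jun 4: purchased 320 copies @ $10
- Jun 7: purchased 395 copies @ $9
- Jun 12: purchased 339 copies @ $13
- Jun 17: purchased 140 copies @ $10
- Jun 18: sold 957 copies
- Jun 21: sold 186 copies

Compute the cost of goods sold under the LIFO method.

COGS = $12,052

Jun 18, 957 sold [LIFO — newest first]: 140 @ $10 + 339 @ $13 + 395 @ $9 + 83 @ $10 = $10,192
Jun 21, 186 sold [LIFO — newest first]: 186 @ $10 = $1,860
Total COGS = $10,192 + $1,860 = $12,052
Ending inventory: 51 @ $10 = $510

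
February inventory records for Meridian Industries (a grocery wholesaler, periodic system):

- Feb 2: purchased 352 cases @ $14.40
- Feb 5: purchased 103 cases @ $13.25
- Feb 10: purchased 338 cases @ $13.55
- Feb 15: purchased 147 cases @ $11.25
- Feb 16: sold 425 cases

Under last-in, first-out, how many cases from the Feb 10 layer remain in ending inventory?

Feb 16, 425 sold [LIFO — newest first]: 147 @ $11.25 + 278 @ $13.55 = $5,420.65
Ending inventory: 352 @ $14.40 + 103 @ $13.25 + 60 @ $13.55 = $7,246.55

60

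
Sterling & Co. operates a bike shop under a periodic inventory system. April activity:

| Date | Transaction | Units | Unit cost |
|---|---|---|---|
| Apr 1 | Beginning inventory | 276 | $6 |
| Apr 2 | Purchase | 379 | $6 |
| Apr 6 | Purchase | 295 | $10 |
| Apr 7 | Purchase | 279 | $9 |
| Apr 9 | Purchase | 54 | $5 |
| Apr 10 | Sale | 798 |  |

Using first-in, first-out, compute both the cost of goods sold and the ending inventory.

COGS = $5,360; ending inventory = $4,301

Apr 10, 798 sold [FIFO — oldest first]: 276 @ $6 + 379 @ $6 + 143 @ $10 = $5,360
Ending inventory: 152 @ $10 + 279 @ $9 + 54 @ $5 = $4,301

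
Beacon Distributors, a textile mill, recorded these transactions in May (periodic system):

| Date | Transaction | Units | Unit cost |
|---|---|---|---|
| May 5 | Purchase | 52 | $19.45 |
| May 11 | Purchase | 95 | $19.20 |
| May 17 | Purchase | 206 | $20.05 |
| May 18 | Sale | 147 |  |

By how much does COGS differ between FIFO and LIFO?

$111.95

FIFO COGS: 52 @ $19.45 + 95 @ $19.20 = $2,835.40
LIFO COGS: 147 @ $20.05 = $2,947.35
Difference = |$2,835.40 − $2,947.35| = $111.95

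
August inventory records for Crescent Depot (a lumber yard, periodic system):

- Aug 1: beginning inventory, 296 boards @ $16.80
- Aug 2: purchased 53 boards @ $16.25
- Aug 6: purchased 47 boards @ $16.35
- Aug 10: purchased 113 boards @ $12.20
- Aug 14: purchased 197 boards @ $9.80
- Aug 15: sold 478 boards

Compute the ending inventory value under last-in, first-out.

Aug 15, 478 sold [LIFO — newest first]: 197 @ $9.80 + 113 @ $12.20 + 47 @ $16.35 + 53 @ $16.25 + 68 @ $16.80 = $6,081.30
Ending inventory: 228 @ $16.80 = $3,830.40
Check: goods available $9,911.70 = COGS $6,081.30 + ending $3,830.40

Ending inventory = $3,830.40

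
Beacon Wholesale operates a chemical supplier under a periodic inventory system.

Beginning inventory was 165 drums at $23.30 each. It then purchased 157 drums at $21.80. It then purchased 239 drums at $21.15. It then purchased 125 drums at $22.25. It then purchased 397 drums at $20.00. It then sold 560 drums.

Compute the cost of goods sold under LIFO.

COGS = $11,524.95

Sale 1 (560) [LIFO — newest first]: 397 @ $20.00 + 125 @ $22.25 + 38 @ $21.15 = $11,524.95
Ending inventory: 165 @ $23.30 + 157 @ $21.80 + 201 @ $21.15 = $11,518.25
Check: goods available $23,043.20 = COGS $11,524.95 + ending $11,518.25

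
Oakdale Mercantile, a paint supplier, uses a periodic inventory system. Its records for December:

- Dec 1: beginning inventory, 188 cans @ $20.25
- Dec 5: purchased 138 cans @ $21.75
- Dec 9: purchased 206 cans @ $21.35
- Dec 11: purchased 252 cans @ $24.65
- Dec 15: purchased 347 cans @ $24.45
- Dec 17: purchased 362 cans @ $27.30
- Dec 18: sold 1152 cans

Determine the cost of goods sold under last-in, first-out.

COGS = $28,656.40

Dec 18, 1152 sold [LIFO — newest first]: 362 @ $27.30 + 347 @ $24.45 + 252 @ $24.65 + 191 @ $21.35 = $28,656.40
Ending inventory: 188 @ $20.25 + 138 @ $21.75 + 15 @ $21.35 = $7,128.75
Check: goods available $35,785.15 = COGS $28,656.40 + ending $7,128.75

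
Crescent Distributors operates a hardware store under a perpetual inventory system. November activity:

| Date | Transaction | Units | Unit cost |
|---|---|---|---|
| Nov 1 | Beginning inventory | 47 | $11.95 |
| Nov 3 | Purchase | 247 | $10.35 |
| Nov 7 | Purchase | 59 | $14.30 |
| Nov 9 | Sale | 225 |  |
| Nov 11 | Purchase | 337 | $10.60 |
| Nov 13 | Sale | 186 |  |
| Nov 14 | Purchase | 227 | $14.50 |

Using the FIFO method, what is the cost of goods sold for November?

Nov 9, 225 sold [FIFO — oldest first]: 47 @ $11.95 + 178 @ $10.35 = $2,403.95
Nov 13, 186 sold [FIFO — oldest first]: 69 @ $10.35 + 59 @ $14.30 + 58 @ $10.60 = $2,172.65
Total COGS = $2,403.95 + $2,172.65 = $4,576.60
Ending inventory: 279 @ $10.60 + 227 @ $14.50 = $6,248.90
Check: goods available $10,825.50 = COGS $4,576.60 + ending $6,248.90

COGS = $4,576.60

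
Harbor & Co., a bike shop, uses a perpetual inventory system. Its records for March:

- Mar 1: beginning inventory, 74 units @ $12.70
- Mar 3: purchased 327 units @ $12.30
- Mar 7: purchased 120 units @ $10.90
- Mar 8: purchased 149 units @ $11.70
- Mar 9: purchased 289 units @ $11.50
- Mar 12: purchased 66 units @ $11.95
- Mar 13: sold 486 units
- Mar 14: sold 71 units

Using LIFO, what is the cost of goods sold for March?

COGS = $6,433.20

Mar 13, 486 sold [LIFO — newest first]: 66 @ $11.95 + 289 @ $11.50 + 131 @ $11.70 = $5,644.90
Mar 14, 71 sold [LIFO — newest first]: 18 @ $11.70 + 53 @ $10.90 = $788.30
Total COGS = $5,644.90 + $788.30 = $6,433.20
Ending inventory: 74 @ $12.70 + 327 @ $12.30 + 67 @ $10.90 = $5,692.20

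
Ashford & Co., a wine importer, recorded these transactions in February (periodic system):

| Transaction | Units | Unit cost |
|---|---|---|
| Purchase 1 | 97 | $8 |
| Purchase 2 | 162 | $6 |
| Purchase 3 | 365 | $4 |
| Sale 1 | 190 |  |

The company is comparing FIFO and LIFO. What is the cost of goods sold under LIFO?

FIFO COGS: 97 @ $8 + 93 @ $6 = $1,334
LIFO COGS: 190 @ $4 = $760

COGS = $760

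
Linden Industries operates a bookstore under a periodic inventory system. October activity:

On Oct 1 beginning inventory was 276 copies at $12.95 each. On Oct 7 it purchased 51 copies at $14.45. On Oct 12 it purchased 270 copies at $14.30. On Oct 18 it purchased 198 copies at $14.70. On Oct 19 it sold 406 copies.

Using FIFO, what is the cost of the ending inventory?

Ending inventory = $5,641.90

Oct 19, 406 sold [FIFO — oldest first]: 276 @ $12.95 + 51 @ $14.45 + 79 @ $14.30 = $5,440.85
Ending inventory: 191 @ $14.30 + 198 @ $14.70 = $5,641.90
Check: goods available $11,082.75 = COGS $5,440.85 + ending $5,641.90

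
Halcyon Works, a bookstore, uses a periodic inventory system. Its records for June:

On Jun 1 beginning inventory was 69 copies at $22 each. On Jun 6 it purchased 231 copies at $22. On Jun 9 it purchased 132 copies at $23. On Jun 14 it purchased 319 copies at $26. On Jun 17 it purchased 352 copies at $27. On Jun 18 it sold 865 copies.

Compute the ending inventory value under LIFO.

Ending inventory = $5,236

Jun 18, 865 sold [LIFO — newest first]: 352 @ $27 + 319 @ $26 + 132 @ $23 + 62 @ $22 = $22,198
Ending inventory: 69 @ $22 + 169 @ $22 = $5,236
Check: goods available $27,434 = COGS $22,198 + ending $5,236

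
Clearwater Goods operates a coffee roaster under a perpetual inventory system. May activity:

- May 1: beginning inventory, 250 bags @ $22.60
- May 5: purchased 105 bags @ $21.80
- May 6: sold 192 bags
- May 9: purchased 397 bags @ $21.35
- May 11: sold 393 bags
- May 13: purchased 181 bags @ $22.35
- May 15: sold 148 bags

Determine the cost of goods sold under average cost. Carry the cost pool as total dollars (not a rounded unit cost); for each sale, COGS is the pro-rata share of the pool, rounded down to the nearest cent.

After May 1: 250 on hand, pool $5,650.00 (≈ $22.6000 each)
After May 5: 355 on hand, pool $7,939.00 (≈ $22.3634 each)
May 6, sell 192: 192/355 × $7,939.00 → $4,293.76
After May 9: 560 on hand, pool $12,121.19 (≈ $21.6450 each)
May 11, sell 393: 393/560 × $12,121.19 → $8,506.47
After May 13: 348 on hand, pool $7,660.07 (≈ $22.0117 each)
May 15, sell 148: 148/348 × $7,660.07 → $3,257.73
Total COGS = $4,293.76 + $8,506.47 + $3,257.73 = $16,057.96
Ending inventory (cost pool remaining) = $4,402.34
Check: goods available $20,460.30 = COGS $16,057.96 + ending $4,402.34

COGS = $16,057.96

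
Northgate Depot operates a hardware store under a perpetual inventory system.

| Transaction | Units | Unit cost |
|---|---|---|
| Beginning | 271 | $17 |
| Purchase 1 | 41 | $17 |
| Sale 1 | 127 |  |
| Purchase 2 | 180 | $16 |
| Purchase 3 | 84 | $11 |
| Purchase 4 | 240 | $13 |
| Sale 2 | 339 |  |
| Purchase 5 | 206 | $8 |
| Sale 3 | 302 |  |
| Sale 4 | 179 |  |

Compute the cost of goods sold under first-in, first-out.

COGS = $13,276

Sale 1 (127) [FIFO — oldest first]: 127 @ $17 = $2,159
Sale 2 (339) [FIFO — oldest first]: 144 @ $17 + 41 @ $17 + 154 @ $16 = $5,609
Sale 3 (302) [FIFO — oldest first]: 26 @ $16 + 84 @ $11 + 192 @ $13 = $3,836
Sale 4 (179) [FIFO — oldest first]: 48 @ $13 + 131 @ $8 = $1,672
Total COGS = $2,159 + $5,609 + $3,836 + $1,672 = $13,276
Ending inventory: 75 @ $8 = $600
Check: goods available $13,876 = COGS $13,276 + ending $600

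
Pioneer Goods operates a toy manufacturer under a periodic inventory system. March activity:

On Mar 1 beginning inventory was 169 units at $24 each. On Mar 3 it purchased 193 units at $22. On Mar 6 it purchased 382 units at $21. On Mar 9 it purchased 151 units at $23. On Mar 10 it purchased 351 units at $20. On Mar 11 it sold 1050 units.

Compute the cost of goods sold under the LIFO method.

Mar 11, 1050 sold [LIFO — newest first]: 351 @ $20 + 151 @ $23 + 382 @ $21 + 166 @ $22 = $22,167
Ending inventory: 169 @ $24 + 27 @ $22 = $4,650
Check: goods available $26,817 = COGS $22,167 + ending $4,650

COGS = $22,167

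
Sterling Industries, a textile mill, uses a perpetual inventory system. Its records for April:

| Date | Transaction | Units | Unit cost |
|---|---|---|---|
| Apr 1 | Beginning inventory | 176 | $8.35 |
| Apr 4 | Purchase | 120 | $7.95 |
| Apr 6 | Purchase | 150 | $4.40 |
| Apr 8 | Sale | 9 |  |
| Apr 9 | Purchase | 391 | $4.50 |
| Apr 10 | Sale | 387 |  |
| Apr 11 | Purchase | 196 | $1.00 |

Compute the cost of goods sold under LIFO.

COGS = $1,781.10

Apr 8, 9 sold [LIFO — newest first]: 9 @ $4.40 = $39.60
Apr 10, 387 sold [LIFO — newest first]: 387 @ $4.50 = $1,741.50
Total COGS = $39.60 + $1,741.50 = $1,781.10
Ending inventory: 176 @ $8.35 + 120 @ $7.95 + 141 @ $4.40 + 4 @ $4.50 + 196 @ $1.00 = $3,258.00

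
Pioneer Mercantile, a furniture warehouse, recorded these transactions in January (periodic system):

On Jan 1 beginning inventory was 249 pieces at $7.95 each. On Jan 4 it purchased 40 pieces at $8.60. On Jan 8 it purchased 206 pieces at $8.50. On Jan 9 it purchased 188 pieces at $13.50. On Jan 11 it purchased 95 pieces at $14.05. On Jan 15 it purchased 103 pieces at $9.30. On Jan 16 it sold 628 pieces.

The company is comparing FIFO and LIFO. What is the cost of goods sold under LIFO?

COGS = $6,891.25

FIFO COGS: 249 @ $7.95 + 40 @ $8.60 + 206 @ $8.50 + 133 @ $13.50 = $5,870.05
LIFO COGS: 103 @ $9.30 + 95 @ $14.05 + 188 @ $13.50 + 206 @ $8.50 + 36 @ $8.60 = $6,891.25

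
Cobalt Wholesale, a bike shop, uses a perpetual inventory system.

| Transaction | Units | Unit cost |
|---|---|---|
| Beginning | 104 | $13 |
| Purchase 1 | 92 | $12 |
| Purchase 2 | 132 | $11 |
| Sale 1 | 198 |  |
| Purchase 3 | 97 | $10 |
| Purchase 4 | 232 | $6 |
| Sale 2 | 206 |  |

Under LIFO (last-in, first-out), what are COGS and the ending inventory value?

COGS = $3,480; ending inventory = $2,790

Sale 1 (198) [LIFO — newest first]: 132 @ $11 + 66 @ $12 = $2,244
Sale 2 (206) [LIFO — newest first]: 206 @ $6 = $1,236
Total COGS = $2,244 + $1,236 = $3,480
Ending inventory: 104 @ $13 + 26 @ $12 + 97 @ $10 + 26 @ $6 = $2,790
Check: goods available $6,270 = COGS $3,480 + ending $2,790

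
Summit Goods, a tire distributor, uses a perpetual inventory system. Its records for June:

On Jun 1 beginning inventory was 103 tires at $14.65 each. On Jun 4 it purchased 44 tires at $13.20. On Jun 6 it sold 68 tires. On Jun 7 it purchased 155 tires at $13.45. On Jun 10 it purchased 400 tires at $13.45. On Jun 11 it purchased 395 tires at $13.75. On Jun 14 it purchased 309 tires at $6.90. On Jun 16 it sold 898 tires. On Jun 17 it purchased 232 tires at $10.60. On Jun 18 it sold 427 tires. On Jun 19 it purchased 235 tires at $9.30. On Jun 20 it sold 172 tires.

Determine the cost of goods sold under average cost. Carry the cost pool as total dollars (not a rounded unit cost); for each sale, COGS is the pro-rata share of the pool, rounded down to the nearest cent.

After Jun 1: 103 on hand, pool $1,508.95 (≈ $14.6500 each)
After Jun 4: 147 on hand, pool $2,089.75 (≈ $14.2160 each)
Jun 6, sell 68: 68/147 × $2,089.75 → $966.68
After Jun 7: 234 on hand, pool $3,207.82 (≈ $13.7086 each)
After Jun 10: 634 on hand, pool $8,587.82 (≈ $13.5455 each)
After Jun 11: 1029 on hand, pool $14,019.07 (≈ $13.6240 each)
After Jun 14: 1338 on hand, pool $16,151.17 (≈ $12.0711 each)
Jun 16, sell 898: 898/1338 × $16,151.17 → $10,839.87
After Jun 17: 672 on hand, pool $7,770.50 (≈ $11.5632 each)
Jun 18, sell 427: 427/672 × $7,770.50 → $4,937.50
After Jun 19: 480 on hand, pool $5,018.50 (≈ $10.4552 each)
Jun 20, sell 172: 172/480 × $5,018.50 → $1,798.29
Total COGS = $966.68 + $10,839.87 + $4,937.50 + $1,798.29 = $18,542.34
Ending inventory (cost pool remaining) = $3,220.21

COGS = $18,542.34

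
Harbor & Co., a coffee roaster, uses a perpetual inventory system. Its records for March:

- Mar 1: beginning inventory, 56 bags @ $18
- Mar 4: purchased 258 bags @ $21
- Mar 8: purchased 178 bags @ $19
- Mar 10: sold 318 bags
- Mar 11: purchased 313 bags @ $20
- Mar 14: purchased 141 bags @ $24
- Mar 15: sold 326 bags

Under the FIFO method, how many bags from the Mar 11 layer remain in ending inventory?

Mar 10, 318 sold [FIFO — oldest first]: 56 @ $18 + 258 @ $21 + 4 @ $19 = $6,502
Mar 15, 326 sold [FIFO — oldest first]: 174 @ $19 + 152 @ $20 = $6,346
Total COGS = $6,502 + $6,346 = $12,848
Ending inventory: 161 @ $20 + 141 @ $24 = $6,604

161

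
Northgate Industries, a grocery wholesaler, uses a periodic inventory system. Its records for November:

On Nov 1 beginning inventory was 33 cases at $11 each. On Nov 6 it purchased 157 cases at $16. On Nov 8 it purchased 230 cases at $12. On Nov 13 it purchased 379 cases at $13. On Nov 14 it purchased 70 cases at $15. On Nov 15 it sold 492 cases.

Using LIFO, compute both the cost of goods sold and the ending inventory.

COGS = $6,493; ending inventory = $5,119

Nov 15, 492 sold [LIFO — newest first]: 70 @ $15 + 379 @ $13 + 43 @ $12 = $6,493
Ending inventory: 33 @ $11 + 157 @ $16 + 187 @ $12 = $5,119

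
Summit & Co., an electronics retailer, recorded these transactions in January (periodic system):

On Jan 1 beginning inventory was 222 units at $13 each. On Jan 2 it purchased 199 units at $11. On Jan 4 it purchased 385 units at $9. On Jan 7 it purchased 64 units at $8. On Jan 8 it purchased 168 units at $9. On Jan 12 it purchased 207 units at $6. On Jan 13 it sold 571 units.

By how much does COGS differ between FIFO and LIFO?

FIFO COGS: 222 @ $13 + 199 @ $11 + 150 @ $9 = $6,425
LIFO COGS: 207 @ $6 + 168 @ $9 + 64 @ $8 + 132 @ $9 = $4,454
Difference = |$6,425 − $4,454| = $1,971

$1,971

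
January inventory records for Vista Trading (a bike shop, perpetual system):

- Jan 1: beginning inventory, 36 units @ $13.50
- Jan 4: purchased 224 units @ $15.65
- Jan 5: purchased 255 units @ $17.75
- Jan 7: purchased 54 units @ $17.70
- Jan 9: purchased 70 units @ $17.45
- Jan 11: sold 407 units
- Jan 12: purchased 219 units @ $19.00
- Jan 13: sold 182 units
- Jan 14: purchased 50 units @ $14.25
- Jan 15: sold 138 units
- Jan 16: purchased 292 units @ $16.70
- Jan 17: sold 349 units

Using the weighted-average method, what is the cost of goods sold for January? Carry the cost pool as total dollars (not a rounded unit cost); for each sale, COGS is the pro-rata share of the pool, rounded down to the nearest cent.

After Jan 1: 36 on hand, pool $486.00 (≈ $13.5000 each)
After Jan 4: 260 on hand, pool $3,991.60 (≈ $15.3523 each)
After Jan 5: 515 on hand, pool $8,517.85 (≈ $16.5395 each)
After Jan 7: 569 on hand, pool $9,473.65 (≈ $16.6496 each)
After Jan 9: 639 on hand, pool $10,695.15 (≈ $16.7373 each)
Jan 11, sell 407: 407/639 × $10,695.15 → $6,812.09
After Jan 12: 451 on hand, pool $8,044.06 (≈ $17.8361 each)
Jan 13, sell 182: 182/451 × $8,044.06 → $3,246.16
After Jan 14: 319 on hand, pool $5,510.40 (≈ $17.2740 each)
Jan 15, sell 138: 138/319 × $5,510.40 → $2,383.80
After Jan 16: 473 on hand, pool $8,003.00 (≈ $16.9197 each)
Jan 17, sell 349: 349/473 × $8,003.00 → $5,904.96
Total COGS = $6,812.09 + $3,246.16 + $2,383.80 + $5,904.96 = $18,347.01
Ending inventory (cost pool remaining) = $2,098.04

COGS = $18,347.01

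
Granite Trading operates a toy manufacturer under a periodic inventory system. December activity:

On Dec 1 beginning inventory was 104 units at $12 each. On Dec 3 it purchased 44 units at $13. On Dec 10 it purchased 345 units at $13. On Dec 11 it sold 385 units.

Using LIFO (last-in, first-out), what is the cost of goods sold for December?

Dec 11, 385 sold [LIFO — newest first]: 345 @ $13 + 40 @ $13 = $5,005
Ending inventory: 104 @ $12 + 4 @ $13 = $1,300
Check: goods available $6,305 = COGS $5,005 + ending $1,300

COGS = $5,005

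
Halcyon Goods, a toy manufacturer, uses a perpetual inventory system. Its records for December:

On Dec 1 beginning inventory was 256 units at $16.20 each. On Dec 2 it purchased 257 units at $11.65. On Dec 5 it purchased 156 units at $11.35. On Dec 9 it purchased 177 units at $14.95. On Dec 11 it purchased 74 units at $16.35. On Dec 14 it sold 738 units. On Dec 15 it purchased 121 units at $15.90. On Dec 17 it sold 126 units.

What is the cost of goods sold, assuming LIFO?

Dec 14, 738 sold [LIFO — newest first]: 74 @ $16.35 + 177 @ $14.95 + 156 @ $11.35 + 257 @ $11.65 + 74 @ $16.20 = $9,819.50
Dec 17, 126 sold [LIFO — newest first]: 121 @ $15.90 + 5 @ $16.20 = $2,004.90
Total COGS = $9,819.50 + $2,004.90 = $11,824.40
Ending inventory: 177 @ $16.20 = $2,867.40
Check: goods available $14,691.80 = COGS $11,824.40 + ending $2,867.40

COGS = $11,824.40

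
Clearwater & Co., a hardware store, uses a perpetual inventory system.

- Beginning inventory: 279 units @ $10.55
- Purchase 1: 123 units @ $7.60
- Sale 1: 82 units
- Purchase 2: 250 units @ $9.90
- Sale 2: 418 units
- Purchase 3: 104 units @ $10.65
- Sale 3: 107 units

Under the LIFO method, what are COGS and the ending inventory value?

Sale 1 (82) [LIFO — newest first]: 82 @ $7.60 = $623.20
Sale 2 (418) [LIFO — newest first]: 250 @ $9.90 + 41 @ $7.60 + 127 @ $10.55 = $4,126.45
Sale 3 (107) [LIFO — newest first]: 104 @ $10.65 + 3 @ $10.55 = $1,139.25
Total COGS = $623.20 + $4,126.45 + $1,139.25 = $5,888.90
Ending inventory: 149 @ $10.55 = $1,571.95
Check: goods available $7,460.85 = COGS $5,888.90 + ending $1,571.95

COGS = $5,888.90; ending inventory = $1,571.95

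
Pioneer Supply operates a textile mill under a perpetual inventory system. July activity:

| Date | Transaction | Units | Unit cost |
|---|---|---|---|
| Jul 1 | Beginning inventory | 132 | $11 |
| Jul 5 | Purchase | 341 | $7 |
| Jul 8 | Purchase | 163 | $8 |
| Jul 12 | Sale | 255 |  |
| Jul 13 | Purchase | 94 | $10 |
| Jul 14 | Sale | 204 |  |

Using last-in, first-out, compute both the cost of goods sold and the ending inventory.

COGS = $3,658; ending inventory = $2,425

Jul 12, 255 sold [LIFO — newest first]: 163 @ $8 + 92 @ $7 = $1,948
Jul 14, 204 sold [LIFO — newest first]: 94 @ $10 + 110 @ $7 = $1,710
Total COGS = $1,948 + $1,710 = $3,658
Ending inventory: 132 @ $11 + 139 @ $7 = $2,425
Check: goods available $6,083 = COGS $3,658 + ending $2,425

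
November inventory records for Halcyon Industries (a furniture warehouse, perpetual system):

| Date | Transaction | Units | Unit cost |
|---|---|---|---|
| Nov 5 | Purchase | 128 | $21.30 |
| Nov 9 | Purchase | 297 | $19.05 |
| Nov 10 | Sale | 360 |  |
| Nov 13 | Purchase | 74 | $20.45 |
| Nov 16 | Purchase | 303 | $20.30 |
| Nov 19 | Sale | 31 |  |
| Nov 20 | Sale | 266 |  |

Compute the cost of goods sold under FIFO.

Nov 10, 360 sold [FIFO — oldest first]: 128 @ $21.30 + 232 @ $19.05 = $7,146.00
Nov 19, 31 sold [FIFO — oldest first]: 31 @ $19.05 = $590.55
Nov 20, 266 sold [FIFO — oldest first]: 34 @ $19.05 + 74 @ $20.45 + 158 @ $20.30 = $5,368.40
Total COGS = $7,146.00 + $590.55 + $5,368.40 = $13,104.95
Ending inventory: 145 @ $20.30 = $2,943.50
Check: goods available $16,048.45 = COGS $13,104.95 + ending $2,943.50

COGS = $13,104.95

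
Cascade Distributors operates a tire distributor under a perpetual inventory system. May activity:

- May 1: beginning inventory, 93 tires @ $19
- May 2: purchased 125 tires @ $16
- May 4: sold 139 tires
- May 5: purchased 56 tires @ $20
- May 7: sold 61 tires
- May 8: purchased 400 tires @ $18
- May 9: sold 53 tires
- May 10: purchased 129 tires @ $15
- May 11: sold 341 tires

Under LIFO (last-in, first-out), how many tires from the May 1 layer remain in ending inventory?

May 4, 139 sold [LIFO — newest first]: 125 @ $16 + 14 @ $19 = $2,266
May 7, 61 sold [LIFO — newest first]: 56 @ $20 + 5 @ $19 = $1,215
May 9, 53 sold [LIFO — newest first]: 53 @ $18 = $954
May 11, 341 sold [LIFO — newest first]: 129 @ $15 + 212 @ $18 = $5,751
Total COGS = $2,266 + $1,215 + $954 + $5,751 = $10,186
Ending inventory: 74 @ $19 + 135 @ $18 = $3,836
Check: goods available $14,022 = COGS $10,186 + ending $3,836

74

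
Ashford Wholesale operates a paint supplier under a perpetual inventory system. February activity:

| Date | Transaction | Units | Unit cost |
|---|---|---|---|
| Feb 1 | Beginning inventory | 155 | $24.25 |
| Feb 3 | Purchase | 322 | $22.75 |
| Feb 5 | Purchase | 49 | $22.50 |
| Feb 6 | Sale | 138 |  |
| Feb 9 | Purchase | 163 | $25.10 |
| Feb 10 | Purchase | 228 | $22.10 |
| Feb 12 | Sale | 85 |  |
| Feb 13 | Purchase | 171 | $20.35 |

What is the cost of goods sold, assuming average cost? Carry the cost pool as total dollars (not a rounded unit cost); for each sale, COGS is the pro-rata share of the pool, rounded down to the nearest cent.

COGS = $5,174.38

After Feb 1: 155 on hand, pool $3,758.75 (≈ $24.2500 each)
After Feb 3: 477 on hand, pool $11,084.25 (≈ $23.2374 each)
After Feb 5: 526 on hand, pool $12,186.75 (≈ $23.1687 each)
Feb 6, sell 138: 138/526 × $12,186.75 → $3,197.28
After Feb 9: 551 on hand, pool $13,080.77 (≈ $23.7401 each)
After Feb 10: 779 on hand, pool $18,119.57 (≈ $23.2600 each)
Feb 12, sell 85: 85/779 × $18,119.57 → $1,977.10
After Feb 13: 865 on hand, pool $19,622.32 (≈ $22.6848 each)
Total COGS = $3,197.28 + $1,977.10 = $5,174.38
Ending inventory (cost pool remaining) = $19,622.32
Check: goods available $24,796.70 = COGS $5,174.38 + ending $19,622.32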